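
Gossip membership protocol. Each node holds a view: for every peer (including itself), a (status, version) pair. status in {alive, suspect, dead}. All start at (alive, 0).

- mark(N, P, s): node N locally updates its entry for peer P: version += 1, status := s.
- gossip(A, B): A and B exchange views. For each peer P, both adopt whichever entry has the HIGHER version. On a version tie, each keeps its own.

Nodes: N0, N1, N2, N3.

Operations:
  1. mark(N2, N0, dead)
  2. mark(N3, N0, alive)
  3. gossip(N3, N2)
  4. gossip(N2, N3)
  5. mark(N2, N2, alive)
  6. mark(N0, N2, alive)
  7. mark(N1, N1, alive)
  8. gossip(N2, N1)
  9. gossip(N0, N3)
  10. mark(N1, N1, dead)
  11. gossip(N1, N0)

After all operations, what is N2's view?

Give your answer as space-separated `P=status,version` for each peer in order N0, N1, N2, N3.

Op 1: N2 marks N0=dead -> (dead,v1)
Op 2: N3 marks N0=alive -> (alive,v1)
Op 3: gossip N3<->N2 -> N3.N0=(alive,v1) N3.N1=(alive,v0) N3.N2=(alive,v0) N3.N3=(alive,v0) | N2.N0=(dead,v1) N2.N1=(alive,v0) N2.N2=(alive,v0) N2.N3=(alive,v0)
Op 4: gossip N2<->N3 -> N2.N0=(dead,v1) N2.N1=(alive,v0) N2.N2=(alive,v0) N2.N3=(alive,v0) | N3.N0=(alive,v1) N3.N1=(alive,v0) N3.N2=(alive,v0) N3.N3=(alive,v0)
Op 5: N2 marks N2=alive -> (alive,v1)
Op 6: N0 marks N2=alive -> (alive,v1)
Op 7: N1 marks N1=alive -> (alive,v1)
Op 8: gossip N2<->N1 -> N2.N0=(dead,v1) N2.N1=(alive,v1) N2.N2=(alive,v1) N2.N3=(alive,v0) | N1.N0=(dead,v1) N1.N1=(alive,v1) N1.N2=(alive,v1) N1.N3=(alive,v0)
Op 9: gossip N0<->N3 -> N0.N0=(alive,v1) N0.N1=(alive,v0) N0.N2=(alive,v1) N0.N3=(alive,v0) | N3.N0=(alive,v1) N3.N1=(alive,v0) N3.N2=(alive,v1) N3.N3=(alive,v0)
Op 10: N1 marks N1=dead -> (dead,v2)
Op 11: gossip N1<->N0 -> N1.N0=(dead,v1) N1.N1=(dead,v2) N1.N2=(alive,v1) N1.N3=(alive,v0) | N0.N0=(alive,v1) N0.N1=(dead,v2) N0.N2=(alive,v1) N0.N3=(alive,v0)

Answer: N0=dead,1 N1=alive,1 N2=alive,1 N3=alive,0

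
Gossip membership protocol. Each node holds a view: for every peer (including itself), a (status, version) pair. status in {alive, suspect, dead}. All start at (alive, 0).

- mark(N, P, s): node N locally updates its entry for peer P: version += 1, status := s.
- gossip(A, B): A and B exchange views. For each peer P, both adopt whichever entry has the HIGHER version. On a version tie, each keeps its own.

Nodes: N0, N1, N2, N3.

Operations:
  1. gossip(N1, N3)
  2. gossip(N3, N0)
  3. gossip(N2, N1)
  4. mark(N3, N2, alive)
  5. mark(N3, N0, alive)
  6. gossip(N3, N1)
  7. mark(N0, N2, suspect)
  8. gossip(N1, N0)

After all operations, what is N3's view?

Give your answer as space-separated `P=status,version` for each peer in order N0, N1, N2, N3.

Answer: N0=alive,1 N1=alive,0 N2=alive,1 N3=alive,0

Derivation:
Op 1: gossip N1<->N3 -> N1.N0=(alive,v0) N1.N1=(alive,v0) N1.N2=(alive,v0) N1.N3=(alive,v0) | N3.N0=(alive,v0) N3.N1=(alive,v0) N3.N2=(alive,v0) N3.N3=(alive,v0)
Op 2: gossip N3<->N0 -> N3.N0=(alive,v0) N3.N1=(alive,v0) N3.N2=(alive,v0) N3.N3=(alive,v0) | N0.N0=(alive,v0) N0.N1=(alive,v0) N0.N2=(alive,v0) N0.N3=(alive,v0)
Op 3: gossip N2<->N1 -> N2.N0=(alive,v0) N2.N1=(alive,v0) N2.N2=(alive,v0) N2.N3=(alive,v0) | N1.N0=(alive,v0) N1.N1=(alive,v0) N1.N2=(alive,v0) N1.N3=(alive,v0)
Op 4: N3 marks N2=alive -> (alive,v1)
Op 5: N3 marks N0=alive -> (alive,v1)
Op 6: gossip N3<->N1 -> N3.N0=(alive,v1) N3.N1=(alive,v0) N3.N2=(alive,v1) N3.N3=(alive,v0) | N1.N0=(alive,v1) N1.N1=(alive,v0) N1.N2=(alive,v1) N1.N3=(alive,v0)
Op 7: N0 marks N2=suspect -> (suspect,v1)
Op 8: gossip N1<->N0 -> N1.N0=(alive,v1) N1.N1=(alive,v0) N1.N2=(alive,v1) N1.N3=(alive,v0) | N0.N0=(alive,v1) N0.N1=(alive,v0) N0.N2=(suspect,v1) N0.N3=(alive,v0)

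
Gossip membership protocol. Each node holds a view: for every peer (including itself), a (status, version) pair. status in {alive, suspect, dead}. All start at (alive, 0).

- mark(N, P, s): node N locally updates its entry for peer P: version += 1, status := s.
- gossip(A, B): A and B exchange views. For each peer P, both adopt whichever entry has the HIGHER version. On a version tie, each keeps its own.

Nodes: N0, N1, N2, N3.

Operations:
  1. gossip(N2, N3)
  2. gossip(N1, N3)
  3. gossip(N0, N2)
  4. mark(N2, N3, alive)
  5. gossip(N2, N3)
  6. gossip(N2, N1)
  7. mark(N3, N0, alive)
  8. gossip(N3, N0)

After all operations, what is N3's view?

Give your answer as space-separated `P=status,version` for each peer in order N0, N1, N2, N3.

Answer: N0=alive,1 N1=alive,0 N2=alive,0 N3=alive,1

Derivation:
Op 1: gossip N2<->N3 -> N2.N0=(alive,v0) N2.N1=(alive,v0) N2.N2=(alive,v0) N2.N3=(alive,v0) | N3.N0=(alive,v0) N3.N1=(alive,v0) N3.N2=(alive,v0) N3.N3=(alive,v0)
Op 2: gossip N1<->N3 -> N1.N0=(alive,v0) N1.N1=(alive,v0) N1.N2=(alive,v0) N1.N3=(alive,v0) | N3.N0=(alive,v0) N3.N1=(alive,v0) N3.N2=(alive,v0) N3.N3=(alive,v0)
Op 3: gossip N0<->N2 -> N0.N0=(alive,v0) N0.N1=(alive,v0) N0.N2=(alive,v0) N0.N3=(alive,v0) | N2.N0=(alive,v0) N2.N1=(alive,v0) N2.N2=(alive,v0) N2.N3=(alive,v0)
Op 4: N2 marks N3=alive -> (alive,v1)
Op 5: gossip N2<->N3 -> N2.N0=(alive,v0) N2.N1=(alive,v0) N2.N2=(alive,v0) N2.N3=(alive,v1) | N3.N0=(alive,v0) N3.N1=(alive,v0) N3.N2=(alive,v0) N3.N3=(alive,v1)
Op 6: gossip N2<->N1 -> N2.N0=(alive,v0) N2.N1=(alive,v0) N2.N2=(alive,v0) N2.N3=(alive,v1) | N1.N0=(alive,v0) N1.N1=(alive,v0) N1.N2=(alive,v0) N1.N3=(alive,v1)
Op 7: N3 marks N0=alive -> (alive,v1)
Op 8: gossip N3<->N0 -> N3.N0=(alive,v1) N3.N1=(alive,v0) N3.N2=(alive,v0) N3.N3=(alive,v1) | N0.N0=(alive,v1) N0.N1=(alive,v0) N0.N2=(alive,v0) N0.N3=(alive,v1)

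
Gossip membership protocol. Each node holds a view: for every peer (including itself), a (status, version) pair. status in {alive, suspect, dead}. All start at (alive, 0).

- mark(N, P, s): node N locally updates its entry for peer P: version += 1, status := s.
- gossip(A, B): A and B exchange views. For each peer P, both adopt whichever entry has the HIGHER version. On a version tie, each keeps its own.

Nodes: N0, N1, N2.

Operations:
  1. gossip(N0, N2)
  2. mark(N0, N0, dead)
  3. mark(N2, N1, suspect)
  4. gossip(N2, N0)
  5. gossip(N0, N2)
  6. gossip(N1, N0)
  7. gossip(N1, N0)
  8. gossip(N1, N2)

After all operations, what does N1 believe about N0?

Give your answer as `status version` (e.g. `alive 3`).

Op 1: gossip N0<->N2 -> N0.N0=(alive,v0) N0.N1=(alive,v0) N0.N2=(alive,v0) | N2.N0=(alive,v0) N2.N1=(alive,v0) N2.N2=(alive,v0)
Op 2: N0 marks N0=dead -> (dead,v1)
Op 3: N2 marks N1=suspect -> (suspect,v1)
Op 4: gossip N2<->N0 -> N2.N0=(dead,v1) N2.N1=(suspect,v1) N2.N2=(alive,v0) | N0.N0=(dead,v1) N0.N1=(suspect,v1) N0.N2=(alive,v0)
Op 5: gossip N0<->N2 -> N0.N0=(dead,v1) N0.N1=(suspect,v1) N0.N2=(alive,v0) | N2.N0=(dead,v1) N2.N1=(suspect,v1) N2.N2=(alive,v0)
Op 6: gossip N1<->N0 -> N1.N0=(dead,v1) N1.N1=(suspect,v1) N1.N2=(alive,v0) | N0.N0=(dead,v1) N0.N1=(suspect,v1) N0.N2=(alive,v0)
Op 7: gossip N1<->N0 -> N1.N0=(dead,v1) N1.N1=(suspect,v1) N1.N2=(alive,v0) | N0.N0=(dead,v1) N0.N1=(suspect,v1) N0.N2=(alive,v0)
Op 8: gossip N1<->N2 -> N1.N0=(dead,v1) N1.N1=(suspect,v1) N1.N2=(alive,v0) | N2.N0=(dead,v1) N2.N1=(suspect,v1) N2.N2=(alive,v0)

Answer: dead 1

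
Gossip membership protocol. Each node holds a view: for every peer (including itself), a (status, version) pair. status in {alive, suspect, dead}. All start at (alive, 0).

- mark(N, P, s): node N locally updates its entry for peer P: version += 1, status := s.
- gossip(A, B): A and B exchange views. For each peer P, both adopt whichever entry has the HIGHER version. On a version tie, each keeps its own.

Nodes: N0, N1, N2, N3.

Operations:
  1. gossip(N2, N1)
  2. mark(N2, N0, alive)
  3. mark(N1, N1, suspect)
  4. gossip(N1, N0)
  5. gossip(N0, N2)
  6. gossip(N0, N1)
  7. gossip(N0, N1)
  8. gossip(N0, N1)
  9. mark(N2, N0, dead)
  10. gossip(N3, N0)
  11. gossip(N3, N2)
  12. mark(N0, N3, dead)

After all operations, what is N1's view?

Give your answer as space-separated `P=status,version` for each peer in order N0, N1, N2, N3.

Answer: N0=alive,1 N1=suspect,1 N2=alive,0 N3=alive,0

Derivation:
Op 1: gossip N2<->N1 -> N2.N0=(alive,v0) N2.N1=(alive,v0) N2.N2=(alive,v0) N2.N3=(alive,v0) | N1.N0=(alive,v0) N1.N1=(alive,v0) N1.N2=(alive,v0) N1.N3=(alive,v0)
Op 2: N2 marks N0=alive -> (alive,v1)
Op 3: N1 marks N1=suspect -> (suspect,v1)
Op 4: gossip N1<->N0 -> N1.N0=(alive,v0) N1.N1=(suspect,v1) N1.N2=(alive,v0) N1.N3=(alive,v0) | N0.N0=(alive,v0) N0.N1=(suspect,v1) N0.N2=(alive,v0) N0.N3=(alive,v0)
Op 5: gossip N0<->N2 -> N0.N0=(alive,v1) N0.N1=(suspect,v1) N0.N2=(alive,v0) N0.N3=(alive,v0) | N2.N0=(alive,v1) N2.N1=(suspect,v1) N2.N2=(alive,v0) N2.N3=(alive,v0)
Op 6: gossip N0<->N1 -> N0.N0=(alive,v1) N0.N1=(suspect,v1) N0.N2=(alive,v0) N0.N3=(alive,v0) | N1.N0=(alive,v1) N1.N1=(suspect,v1) N1.N2=(alive,v0) N1.N3=(alive,v0)
Op 7: gossip N0<->N1 -> N0.N0=(alive,v1) N0.N1=(suspect,v1) N0.N2=(alive,v0) N0.N3=(alive,v0) | N1.N0=(alive,v1) N1.N1=(suspect,v1) N1.N2=(alive,v0) N1.N3=(alive,v0)
Op 8: gossip N0<->N1 -> N0.N0=(alive,v1) N0.N1=(suspect,v1) N0.N2=(alive,v0) N0.N3=(alive,v0) | N1.N0=(alive,v1) N1.N1=(suspect,v1) N1.N2=(alive,v0) N1.N3=(alive,v0)
Op 9: N2 marks N0=dead -> (dead,v2)
Op 10: gossip N3<->N0 -> N3.N0=(alive,v1) N3.N1=(suspect,v1) N3.N2=(alive,v0) N3.N3=(alive,v0) | N0.N0=(alive,v1) N0.N1=(suspect,v1) N0.N2=(alive,v0) N0.N3=(alive,v0)
Op 11: gossip N3<->N2 -> N3.N0=(dead,v2) N3.N1=(suspect,v1) N3.N2=(alive,v0) N3.N3=(alive,v0) | N2.N0=(dead,v2) N2.N1=(suspect,v1) N2.N2=(alive,v0) N2.N3=(alive,v0)
Op 12: N0 marks N3=dead -> (dead,v1)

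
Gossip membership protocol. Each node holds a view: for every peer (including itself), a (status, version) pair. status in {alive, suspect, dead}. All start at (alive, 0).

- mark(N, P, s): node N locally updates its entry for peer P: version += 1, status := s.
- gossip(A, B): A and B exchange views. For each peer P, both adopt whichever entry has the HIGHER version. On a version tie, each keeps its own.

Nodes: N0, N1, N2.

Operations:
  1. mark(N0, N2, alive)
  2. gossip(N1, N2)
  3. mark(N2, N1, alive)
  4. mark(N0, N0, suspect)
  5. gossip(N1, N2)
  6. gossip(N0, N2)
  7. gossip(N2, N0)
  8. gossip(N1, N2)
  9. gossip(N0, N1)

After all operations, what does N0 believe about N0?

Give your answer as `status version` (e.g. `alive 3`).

Answer: suspect 1

Derivation:
Op 1: N0 marks N2=alive -> (alive,v1)
Op 2: gossip N1<->N2 -> N1.N0=(alive,v0) N1.N1=(alive,v0) N1.N2=(alive,v0) | N2.N0=(alive,v0) N2.N1=(alive,v0) N2.N2=(alive,v0)
Op 3: N2 marks N1=alive -> (alive,v1)
Op 4: N0 marks N0=suspect -> (suspect,v1)
Op 5: gossip N1<->N2 -> N1.N0=(alive,v0) N1.N1=(alive,v1) N1.N2=(alive,v0) | N2.N0=(alive,v0) N2.N1=(alive,v1) N2.N2=(alive,v0)
Op 6: gossip N0<->N2 -> N0.N0=(suspect,v1) N0.N1=(alive,v1) N0.N2=(alive,v1) | N2.N0=(suspect,v1) N2.N1=(alive,v1) N2.N2=(alive,v1)
Op 7: gossip N2<->N0 -> N2.N0=(suspect,v1) N2.N1=(alive,v1) N2.N2=(alive,v1) | N0.N0=(suspect,v1) N0.N1=(alive,v1) N0.N2=(alive,v1)
Op 8: gossip N1<->N2 -> N1.N0=(suspect,v1) N1.N1=(alive,v1) N1.N2=(alive,v1) | N2.N0=(suspect,v1) N2.N1=(alive,v1) N2.N2=(alive,v1)
Op 9: gossip N0<->N1 -> N0.N0=(suspect,v1) N0.N1=(alive,v1) N0.N2=(alive,v1) | N1.N0=(suspect,v1) N1.N1=(alive,v1) N1.N2=(alive,v1)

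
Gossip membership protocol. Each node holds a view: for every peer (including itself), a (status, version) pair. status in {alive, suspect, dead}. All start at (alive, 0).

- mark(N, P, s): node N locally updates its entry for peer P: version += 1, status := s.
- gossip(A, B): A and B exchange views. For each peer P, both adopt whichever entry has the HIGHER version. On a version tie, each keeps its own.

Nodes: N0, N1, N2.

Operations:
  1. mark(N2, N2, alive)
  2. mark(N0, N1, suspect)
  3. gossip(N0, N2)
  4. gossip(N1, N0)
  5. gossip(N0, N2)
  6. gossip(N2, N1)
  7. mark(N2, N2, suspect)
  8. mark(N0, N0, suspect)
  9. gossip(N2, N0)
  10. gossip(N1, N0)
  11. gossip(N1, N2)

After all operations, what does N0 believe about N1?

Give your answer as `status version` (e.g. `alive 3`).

Answer: suspect 1

Derivation:
Op 1: N2 marks N2=alive -> (alive,v1)
Op 2: N0 marks N1=suspect -> (suspect,v1)
Op 3: gossip N0<->N2 -> N0.N0=(alive,v0) N0.N1=(suspect,v1) N0.N2=(alive,v1) | N2.N0=(alive,v0) N2.N1=(suspect,v1) N2.N2=(alive,v1)
Op 4: gossip N1<->N0 -> N1.N0=(alive,v0) N1.N1=(suspect,v1) N1.N2=(alive,v1) | N0.N0=(alive,v0) N0.N1=(suspect,v1) N0.N2=(alive,v1)
Op 5: gossip N0<->N2 -> N0.N0=(alive,v0) N0.N1=(suspect,v1) N0.N2=(alive,v1) | N2.N0=(alive,v0) N2.N1=(suspect,v1) N2.N2=(alive,v1)
Op 6: gossip N2<->N1 -> N2.N0=(alive,v0) N2.N1=(suspect,v1) N2.N2=(alive,v1) | N1.N0=(alive,v0) N1.N1=(suspect,v1) N1.N2=(alive,v1)
Op 7: N2 marks N2=suspect -> (suspect,v2)
Op 8: N0 marks N0=suspect -> (suspect,v1)
Op 9: gossip N2<->N0 -> N2.N0=(suspect,v1) N2.N1=(suspect,v1) N2.N2=(suspect,v2) | N0.N0=(suspect,v1) N0.N1=(suspect,v1) N0.N2=(suspect,v2)
Op 10: gossip N1<->N0 -> N1.N0=(suspect,v1) N1.N1=(suspect,v1) N1.N2=(suspect,v2) | N0.N0=(suspect,v1) N0.N1=(suspect,v1) N0.N2=(suspect,v2)
Op 11: gossip N1<->N2 -> N1.N0=(suspect,v1) N1.N1=(suspect,v1) N1.N2=(suspect,v2) | N2.N0=(suspect,v1) N2.N1=(suspect,v1) N2.N2=(suspect,v2)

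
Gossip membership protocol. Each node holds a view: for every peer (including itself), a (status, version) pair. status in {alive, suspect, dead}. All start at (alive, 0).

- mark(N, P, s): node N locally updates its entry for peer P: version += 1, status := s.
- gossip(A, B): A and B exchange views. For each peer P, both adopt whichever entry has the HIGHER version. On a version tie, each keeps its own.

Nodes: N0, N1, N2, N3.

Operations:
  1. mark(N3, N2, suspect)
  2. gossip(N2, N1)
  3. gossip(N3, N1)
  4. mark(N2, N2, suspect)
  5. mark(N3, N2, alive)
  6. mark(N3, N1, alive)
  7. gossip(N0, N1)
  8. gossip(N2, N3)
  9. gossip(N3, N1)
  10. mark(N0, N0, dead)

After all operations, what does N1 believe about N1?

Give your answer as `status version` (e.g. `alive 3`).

Answer: alive 1

Derivation:
Op 1: N3 marks N2=suspect -> (suspect,v1)
Op 2: gossip N2<->N1 -> N2.N0=(alive,v0) N2.N1=(alive,v0) N2.N2=(alive,v0) N2.N3=(alive,v0) | N1.N0=(alive,v0) N1.N1=(alive,v0) N1.N2=(alive,v0) N1.N3=(alive,v0)
Op 3: gossip N3<->N1 -> N3.N0=(alive,v0) N3.N1=(alive,v0) N3.N2=(suspect,v1) N3.N3=(alive,v0) | N1.N0=(alive,v0) N1.N1=(alive,v0) N1.N2=(suspect,v1) N1.N3=(alive,v0)
Op 4: N2 marks N2=suspect -> (suspect,v1)
Op 5: N3 marks N2=alive -> (alive,v2)
Op 6: N3 marks N1=alive -> (alive,v1)
Op 7: gossip N0<->N1 -> N0.N0=(alive,v0) N0.N1=(alive,v0) N0.N2=(suspect,v1) N0.N3=(alive,v0) | N1.N0=(alive,v0) N1.N1=(alive,v0) N1.N2=(suspect,v1) N1.N3=(alive,v0)
Op 8: gossip N2<->N3 -> N2.N0=(alive,v0) N2.N1=(alive,v1) N2.N2=(alive,v2) N2.N3=(alive,v0) | N3.N0=(alive,v0) N3.N1=(alive,v1) N3.N2=(alive,v2) N3.N3=(alive,v0)
Op 9: gossip N3<->N1 -> N3.N0=(alive,v0) N3.N1=(alive,v1) N3.N2=(alive,v2) N3.N3=(alive,v0) | N1.N0=(alive,v0) N1.N1=(alive,v1) N1.N2=(alive,v2) N1.N3=(alive,v0)
Op 10: N0 marks N0=dead -> (dead,v1)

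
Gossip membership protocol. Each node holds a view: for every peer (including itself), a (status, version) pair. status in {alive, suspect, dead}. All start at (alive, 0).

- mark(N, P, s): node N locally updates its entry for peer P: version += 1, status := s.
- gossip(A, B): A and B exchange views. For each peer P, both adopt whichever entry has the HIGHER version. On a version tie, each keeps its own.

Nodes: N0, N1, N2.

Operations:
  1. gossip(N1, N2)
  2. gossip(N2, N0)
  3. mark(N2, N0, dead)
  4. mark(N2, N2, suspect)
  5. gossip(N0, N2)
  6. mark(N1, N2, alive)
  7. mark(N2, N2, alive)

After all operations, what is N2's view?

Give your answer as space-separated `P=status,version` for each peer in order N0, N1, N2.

Op 1: gossip N1<->N2 -> N1.N0=(alive,v0) N1.N1=(alive,v0) N1.N2=(alive,v0) | N2.N0=(alive,v0) N2.N1=(alive,v0) N2.N2=(alive,v0)
Op 2: gossip N2<->N0 -> N2.N0=(alive,v0) N2.N1=(alive,v0) N2.N2=(alive,v0) | N0.N0=(alive,v0) N0.N1=(alive,v0) N0.N2=(alive,v0)
Op 3: N2 marks N0=dead -> (dead,v1)
Op 4: N2 marks N2=suspect -> (suspect,v1)
Op 5: gossip N0<->N2 -> N0.N0=(dead,v1) N0.N1=(alive,v0) N0.N2=(suspect,v1) | N2.N0=(dead,v1) N2.N1=(alive,v0) N2.N2=(suspect,v1)
Op 6: N1 marks N2=alive -> (alive,v1)
Op 7: N2 marks N2=alive -> (alive,v2)

Answer: N0=dead,1 N1=alive,0 N2=alive,2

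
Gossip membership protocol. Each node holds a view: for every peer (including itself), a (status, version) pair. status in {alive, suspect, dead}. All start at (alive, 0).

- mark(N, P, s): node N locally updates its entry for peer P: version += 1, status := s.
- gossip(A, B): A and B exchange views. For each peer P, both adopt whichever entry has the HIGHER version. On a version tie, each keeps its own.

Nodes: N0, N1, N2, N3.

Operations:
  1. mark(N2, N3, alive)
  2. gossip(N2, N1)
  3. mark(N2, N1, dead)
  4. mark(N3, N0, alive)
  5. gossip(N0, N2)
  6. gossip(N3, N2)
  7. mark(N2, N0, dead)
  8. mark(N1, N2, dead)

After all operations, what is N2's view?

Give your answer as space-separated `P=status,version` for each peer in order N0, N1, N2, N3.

Answer: N0=dead,2 N1=dead,1 N2=alive,0 N3=alive,1

Derivation:
Op 1: N2 marks N3=alive -> (alive,v1)
Op 2: gossip N2<->N1 -> N2.N0=(alive,v0) N2.N1=(alive,v0) N2.N2=(alive,v0) N2.N3=(alive,v1) | N1.N0=(alive,v0) N1.N1=(alive,v0) N1.N2=(alive,v0) N1.N3=(alive,v1)
Op 3: N2 marks N1=dead -> (dead,v1)
Op 4: N3 marks N0=alive -> (alive,v1)
Op 5: gossip N0<->N2 -> N0.N0=(alive,v0) N0.N1=(dead,v1) N0.N2=(alive,v0) N0.N3=(alive,v1) | N2.N0=(alive,v0) N2.N1=(dead,v1) N2.N2=(alive,v0) N2.N3=(alive,v1)
Op 6: gossip N3<->N2 -> N3.N0=(alive,v1) N3.N1=(dead,v1) N3.N2=(alive,v0) N3.N3=(alive,v1) | N2.N0=(alive,v1) N2.N1=(dead,v1) N2.N2=(alive,v0) N2.N3=(alive,v1)
Op 7: N2 marks N0=dead -> (dead,v2)
Op 8: N1 marks N2=dead -> (dead,v1)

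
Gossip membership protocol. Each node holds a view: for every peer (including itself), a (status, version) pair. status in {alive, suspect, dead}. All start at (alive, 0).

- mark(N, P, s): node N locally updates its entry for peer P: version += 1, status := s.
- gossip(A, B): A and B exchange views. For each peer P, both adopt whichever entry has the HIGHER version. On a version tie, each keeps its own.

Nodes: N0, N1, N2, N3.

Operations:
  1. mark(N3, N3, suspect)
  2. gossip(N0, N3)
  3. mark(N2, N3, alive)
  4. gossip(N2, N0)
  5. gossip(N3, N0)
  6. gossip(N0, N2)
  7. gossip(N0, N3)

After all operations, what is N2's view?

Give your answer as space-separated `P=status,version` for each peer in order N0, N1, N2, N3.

Answer: N0=alive,0 N1=alive,0 N2=alive,0 N3=alive,1

Derivation:
Op 1: N3 marks N3=suspect -> (suspect,v1)
Op 2: gossip N0<->N3 -> N0.N0=(alive,v0) N0.N1=(alive,v0) N0.N2=(alive,v0) N0.N3=(suspect,v1) | N3.N0=(alive,v0) N3.N1=(alive,v0) N3.N2=(alive,v0) N3.N3=(suspect,v1)
Op 3: N2 marks N3=alive -> (alive,v1)
Op 4: gossip N2<->N0 -> N2.N0=(alive,v0) N2.N1=(alive,v0) N2.N2=(alive,v0) N2.N3=(alive,v1) | N0.N0=(alive,v0) N0.N1=(alive,v0) N0.N2=(alive,v0) N0.N3=(suspect,v1)
Op 5: gossip N3<->N0 -> N3.N0=(alive,v0) N3.N1=(alive,v0) N3.N2=(alive,v0) N3.N3=(suspect,v1) | N0.N0=(alive,v0) N0.N1=(alive,v0) N0.N2=(alive,v0) N0.N3=(suspect,v1)
Op 6: gossip N0<->N2 -> N0.N0=(alive,v0) N0.N1=(alive,v0) N0.N2=(alive,v0) N0.N3=(suspect,v1) | N2.N0=(alive,v0) N2.N1=(alive,v0) N2.N2=(alive,v0) N2.N3=(alive,v1)
Op 7: gossip N0<->N3 -> N0.N0=(alive,v0) N0.N1=(alive,v0) N0.N2=(alive,v0) N0.N3=(suspect,v1) | N3.N0=(alive,v0) N3.N1=(alive,v0) N3.N2=(alive,v0) N3.N3=(suspect,v1)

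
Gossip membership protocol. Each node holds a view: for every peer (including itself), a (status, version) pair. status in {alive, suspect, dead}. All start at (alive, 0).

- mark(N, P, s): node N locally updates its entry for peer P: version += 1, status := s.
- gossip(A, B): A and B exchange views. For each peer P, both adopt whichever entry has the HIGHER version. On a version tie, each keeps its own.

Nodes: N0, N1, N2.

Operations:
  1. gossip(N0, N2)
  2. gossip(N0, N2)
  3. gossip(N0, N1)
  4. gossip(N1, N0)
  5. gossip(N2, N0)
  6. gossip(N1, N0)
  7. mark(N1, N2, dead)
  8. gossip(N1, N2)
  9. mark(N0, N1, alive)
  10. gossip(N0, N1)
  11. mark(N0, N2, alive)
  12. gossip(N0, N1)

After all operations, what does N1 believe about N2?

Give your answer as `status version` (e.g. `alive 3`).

Answer: alive 2

Derivation:
Op 1: gossip N0<->N2 -> N0.N0=(alive,v0) N0.N1=(alive,v0) N0.N2=(alive,v0) | N2.N0=(alive,v0) N2.N1=(alive,v0) N2.N2=(alive,v0)
Op 2: gossip N0<->N2 -> N0.N0=(alive,v0) N0.N1=(alive,v0) N0.N2=(alive,v0) | N2.N0=(alive,v0) N2.N1=(alive,v0) N2.N2=(alive,v0)
Op 3: gossip N0<->N1 -> N0.N0=(alive,v0) N0.N1=(alive,v0) N0.N2=(alive,v0) | N1.N0=(alive,v0) N1.N1=(alive,v0) N1.N2=(alive,v0)
Op 4: gossip N1<->N0 -> N1.N0=(alive,v0) N1.N1=(alive,v0) N1.N2=(alive,v0) | N0.N0=(alive,v0) N0.N1=(alive,v0) N0.N2=(alive,v0)
Op 5: gossip N2<->N0 -> N2.N0=(alive,v0) N2.N1=(alive,v0) N2.N2=(alive,v0) | N0.N0=(alive,v0) N0.N1=(alive,v0) N0.N2=(alive,v0)
Op 6: gossip N1<->N0 -> N1.N0=(alive,v0) N1.N1=(alive,v0) N1.N2=(alive,v0) | N0.N0=(alive,v0) N0.N1=(alive,v0) N0.N2=(alive,v0)
Op 7: N1 marks N2=dead -> (dead,v1)
Op 8: gossip N1<->N2 -> N1.N0=(alive,v0) N1.N1=(alive,v0) N1.N2=(dead,v1) | N2.N0=(alive,v0) N2.N1=(alive,v0) N2.N2=(dead,v1)
Op 9: N0 marks N1=alive -> (alive,v1)
Op 10: gossip N0<->N1 -> N0.N0=(alive,v0) N0.N1=(alive,v1) N0.N2=(dead,v1) | N1.N0=(alive,v0) N1.N1=(alive,v1) N1.N2=(dead,v1)
Op 11: N0 marks N2=alive -> (alive,v2)
Op 12: gossip N0<->N1 -> N0.N0=(alive,v0) N0.N1=(alive,v1) N0.N2=(alive,v2) | N1.N0=(alive,v0) N1.N1=(alive,v1) N1.N2=(alive,v2)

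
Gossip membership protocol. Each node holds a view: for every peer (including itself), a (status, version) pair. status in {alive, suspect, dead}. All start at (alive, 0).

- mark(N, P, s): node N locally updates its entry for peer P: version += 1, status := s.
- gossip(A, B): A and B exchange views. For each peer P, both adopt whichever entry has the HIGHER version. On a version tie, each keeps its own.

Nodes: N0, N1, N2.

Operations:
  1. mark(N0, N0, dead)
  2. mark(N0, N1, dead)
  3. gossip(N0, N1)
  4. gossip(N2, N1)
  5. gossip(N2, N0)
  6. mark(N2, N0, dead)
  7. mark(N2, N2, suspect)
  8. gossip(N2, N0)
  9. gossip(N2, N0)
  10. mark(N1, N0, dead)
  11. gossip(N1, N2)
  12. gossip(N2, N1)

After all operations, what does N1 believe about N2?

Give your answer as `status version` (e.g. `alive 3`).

Op 1: N0 marks N0=dead -> (dead,v1)
Op 2: N0 marks N1=dead -> (dead,v1)
Op 3: gossip N0<->N1 -> N0.N0=(dead,v1) N0.N1=(dead,v1) N0.N2=(alive,v0) | N1.N0=(dead,v1) N1.N1=(dead,v1) N1.N2=(alive,v0)
Op 4: gossip N2<->N1 -> N2.N0=(dead,v1) N2.N1=(dead,v1) N2.N2=(alive,v0) | N1.N0=(dead,v1) N1.N1=(dead,v1) N1.N2=(alive,v0)
Op 5: gossip N2<->N0 -> N2.N0=(dead,v1) N2.N1=(dead,v1) N2.N2=(alive,v0) | N0.N0=(dead,v1) N0.N1=(dead,v1) N0.N2=(alive,v0)
Op 6: N2 marks N0=dead -> (dead,v2)
Op 7: N2 marks N2=suspect -> (suspect,v1)
Op 8: gossip N2<->N0 -> N2.N0=(dead,v2) N2.N1=(dead,v1) N2.N2=(suspect,v1) | N0.N0=(dead,v2) N0.N1=(dead,v1) N0.N2=(suspect,v1)
Op 9: gossip N2<->N0 -> N2.N0=(dead,v2) N2.N1=(dead,v1) N2.N2=(suspect,v1) | N0.N0=(dead,v2) N0.N1=(dead,v1) N0.N2=(suspect,v1)
Op 10: N1 marks N0=dead -> (dead,v2)
Op 11: gossip N1<->N2 -> N1.N0=(dead,v2) N1.N1=(dead,v1) N1.N2=(suspect,v1) | N2.N0=(dead,v2) N2.N1=(dead,v1) N2.N2=(suspect,v1)
Op 12: gossip N2<->N1 -> N2.N0=(dead,v2) N2.N1=(dead,v1) N2.N2=(suspect,v1) | N1.N0=(dead,v2) N1.N1=(dead,v1) N1.N2=(suspect,v1)

Answer: suspect 1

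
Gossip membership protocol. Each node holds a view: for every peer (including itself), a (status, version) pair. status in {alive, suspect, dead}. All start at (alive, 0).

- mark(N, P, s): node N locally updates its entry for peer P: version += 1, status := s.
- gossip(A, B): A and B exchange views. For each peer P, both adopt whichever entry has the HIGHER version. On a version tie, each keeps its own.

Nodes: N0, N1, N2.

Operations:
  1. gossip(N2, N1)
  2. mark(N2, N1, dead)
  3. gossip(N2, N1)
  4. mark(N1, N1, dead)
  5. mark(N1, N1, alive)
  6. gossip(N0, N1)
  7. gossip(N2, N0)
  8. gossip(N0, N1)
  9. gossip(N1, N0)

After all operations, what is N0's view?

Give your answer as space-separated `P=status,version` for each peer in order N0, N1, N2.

Op 1: gossip N2<->N1 -> N2.N0=(alive,v0) N2.N1=(alive,v0) N2.N2=(alive,v0) | N1.N0=(alive,v0) N1.N1=(alive,v0) N1.N2=(alive,v0)
Op 2: N2 marks N1=dead -> (dead,v1)
Op 3: gossip N2<->N1 -> N2.N0=(alive,v0) N2.N1=(dead,v1) N2.N2=(alive,v0) | N1.N0=(alive,v0) N1.N1=(dead,v1) N1.N2=(alive,v0)
Op 4: N1 marks N1=dead -> (dead,v2)
Op 5: N1 marks N1=alive -> (alive,v3)
Op 6: gossip N0<->N1 -> N0.N0=(alive,v0) N0.N1=(alive,v3) N0.N2=(alive,v0) | N1.N0=(alive,v0) N1.N1=(alive,v3) N1.N2=(alive,v0)
Op 7: gossip N2<->N0 -> N2.N0=(alive,v0) N2.N1=(alive,v3) N2.N2=(alive,v0) | N0.N0=(alive,v0) N0.N1=(alive,v3) N0.N2=(alive,v0)
Op 8: gossip N0<->N1 -> N0.N0=(alive,v0) N0.N1=(alive,v3) N0.N2=(alive,v0) | N1.N0=(alive,v0) N1.N1=(alive,v3) N1.N2=(alive,v0)
Op 9: gossip N1<->N0 -> N1.N0=(alive,v0) N1.N1=(alive,v3) N1.N2=(alive,v0) | N0.N0=(alive,v0) N0.N1=(alive,v3) N0.N2=(alive,v0)

Answer: N0=alive,0 N1=alive,3 N2=alive,0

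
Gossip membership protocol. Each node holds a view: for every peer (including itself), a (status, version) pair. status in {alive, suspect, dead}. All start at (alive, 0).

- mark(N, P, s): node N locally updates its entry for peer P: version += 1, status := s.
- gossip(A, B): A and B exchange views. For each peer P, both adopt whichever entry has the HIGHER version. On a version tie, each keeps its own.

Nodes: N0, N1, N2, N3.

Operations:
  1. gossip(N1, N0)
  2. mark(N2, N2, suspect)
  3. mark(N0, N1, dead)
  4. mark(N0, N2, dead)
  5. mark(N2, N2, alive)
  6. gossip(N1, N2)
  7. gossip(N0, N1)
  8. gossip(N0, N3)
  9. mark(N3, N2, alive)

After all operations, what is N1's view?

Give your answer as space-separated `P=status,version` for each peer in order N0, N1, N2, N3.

Answer: N0=alive,0 N1=dead,1 N2=alive,2 N3=alive,0

Derivation:
Op 1: gossip N1<->N0 -> N1.N0=(alive,v0) N1.N1=(alive,v0) N1.N2=(alive,v0) N1.N3=(alive,v0) | N0.N0=(alive,v0) N0.N1=(alive,v0) N0.N2=(alive,v0) N0.N3=(alive,v0)
Op 2: N2 marks N2=suspect -> (suspect,v1)
Op 3: N0 marks N1=dead -> (dead,v1)
Op 4: N0 marks N2=dead -> (dead,v1)
Op 5: N2 marks N2=alive -> (alive,v2)
Op 6: gossip N1<->N2 -> N1.N0=(alive,v0) N1.N1=(alive,v0) N1.N2=(alive,v2) N1.N3=(alive,v0) | N2.N0=(alive,v0) N2.N1=(alive,v0) N2.N2=(alive,v2) N2.N3=(alive,v0)
Op 7: gossip N0<->N1 -> N0.N0=(alive,v0) N0.N1=(dead,v1) N0.N2=(alive,v2) N0.N3=(alive,v0) | N1.N0=(alive,v0) N1.N1=(dead,v1) N1.N2=(alive,v2) N1.N3=(alive,v0)
Op 8: gossip N0<->N3 -> N0.N0=(alive,v0) N0.N1=(dead,v1) N0.N2=(alive,v2) N0.N3=(alive,v0) | N3.N0=(alive,v0) N3.N1=(dead,v1) N3.N2=(alive,v2) N3.N3=(alive,v0)
Op 9: N3 marks N2=alive -> (alive,v3)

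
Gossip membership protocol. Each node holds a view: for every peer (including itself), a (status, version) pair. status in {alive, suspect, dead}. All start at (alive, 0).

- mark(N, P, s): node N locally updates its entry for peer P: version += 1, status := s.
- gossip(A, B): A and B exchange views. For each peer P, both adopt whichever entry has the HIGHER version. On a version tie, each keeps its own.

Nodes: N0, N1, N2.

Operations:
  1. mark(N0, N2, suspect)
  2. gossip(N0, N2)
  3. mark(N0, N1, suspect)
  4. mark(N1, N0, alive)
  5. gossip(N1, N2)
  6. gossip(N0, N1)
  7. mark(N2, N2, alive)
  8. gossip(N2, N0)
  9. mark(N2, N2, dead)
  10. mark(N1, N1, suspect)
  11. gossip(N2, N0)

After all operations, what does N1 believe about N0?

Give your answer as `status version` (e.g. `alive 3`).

Op 1: N0 marks N2=suspect -> (suspect,v1)
Op 2: gossip N0<->N2 -> N0.N0=(alive,v0) N0.N1=(alive,v0) N0.N2=(suspect,v1) | N2.N0=(alive,v0) N2.N1=(alive,v0) N2.N2=(suspect,v1)
Op 3: N0 marks N1=suspect -> (suspect,v1)
Op 4: N1 marks N0=alive -> (alive,v1)
Op 5: gossip N1<->N2 -> N1.N0=(alive,v1) N1.N1=(alive,v0) N1.N2=(suspect,v1) | N2.N0=(alive,v1) N2.N1=(alive,v0) N2.N2=(suspect,v1)
Op 6: gossip N0<->N1 -> N0.N0=(alive,v1) N0.N1=(suspect,v1) N0.N2=(suspect,v1) | N1.N0=(alive,v1) N1.N1=(suspect,v1) N1.N2=(suspect,v1)
Op 7: N2 marks N2=alive -> (alive,v2)
Op 8: gossip N2<->N0 -> N2.N0=(alive,v1) N2.N1=(suspect,v1) N2.N2=(alive,v2) | N0.N0=(alive,v1) N0.N1=(suspect,v1) N0.N2=(alive,v2)
Op 9: N2 marks N2=dead -> (dead,v3)
Op 10: N1 marks N1=suspect -> (suspect,v2)
Op 11: gossip N2<->N0 -> N2.N0=(alive,v1) N2.N1=(suspect,v1) N2.N2=(dead,v3) | N0.N0=(alive,v1) N0.N1=(suspect,v1) N0.N2=(dead,v3)

Answer: alive 1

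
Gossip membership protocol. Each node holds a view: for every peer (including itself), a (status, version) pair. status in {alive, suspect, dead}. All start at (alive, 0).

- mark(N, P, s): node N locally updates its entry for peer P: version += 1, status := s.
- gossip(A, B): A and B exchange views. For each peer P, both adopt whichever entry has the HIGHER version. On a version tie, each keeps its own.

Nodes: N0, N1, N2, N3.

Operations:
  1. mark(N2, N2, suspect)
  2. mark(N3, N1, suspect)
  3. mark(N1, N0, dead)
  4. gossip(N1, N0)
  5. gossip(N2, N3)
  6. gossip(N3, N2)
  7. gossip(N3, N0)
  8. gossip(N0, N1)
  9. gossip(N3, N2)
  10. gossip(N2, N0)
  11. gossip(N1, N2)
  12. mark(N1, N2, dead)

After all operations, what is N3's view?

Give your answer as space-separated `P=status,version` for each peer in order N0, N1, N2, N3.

Op 1: N2 marks N2=suspect -> (suspect,v1)
Op 2: N3 marks N1=suspect -> (suspect,v1)
Op 3: N1 marks N0=dead -> (dead,v1)
Op 4: gossip N1<->N0 -> N1.N0=(dead,v1) N1.N1=(alive,v0) N1.N2=(alive,v0) N1.N3=(alive,v0) | N0.N0=(dead,v1) N0.N1=(alive,v0) N0.N2=(alive,v0) N0.N3=(alive,v0)
Op 5: gossip N2<->N3 -> N2.N0=(alive,v0) N2.N1=(suspect,v1) N2.N2=(suspect,v1) N2.N3=(alive,v0) | N3.N0=(alive,v0) N3.N1=(suspect,v1) N3.N2=(suspect,v1) N3.N3=(alive,v0)
Op 6: gossip N3<->N2 -> N3.N0=(alive,v0) N3.N1=(suspect,v1) N3.N2=(suspect,v1) N3.N3=(alive,v0) | N2.N0=(alive,v0) N2.N1=(suspect,v1) N2.N2=(suspect,v1) N2.N3=(alive,v0)
Op 7: gossip N3<->N0 -> N3.N0=(dead,v1) N3.N1=(suspect,v1) N3.N2=(suspect,v1) N3.N3=(alive,v0) | N0.N0=(dead,v1) N0.N1=(suspect,v1) N0.N2=(suspect,v1) N0.N3=(alive,v0)
Op 8: gossip N0<->N1 -> N0.N0=(dead,v1) N0.N1=(suspect,v1) N0.N2=(suspect,v1) N0.N3=(alive,v0) | N1.N0=(dead,v1) N1.N1=(suspect,v1) N1.N2=(suspect,v1) N1.N3=(alive,v0)
Op 9: gossip N3<->N2 -> N3.N0=(dead,v1) N3.N1=(suspect,v1) N3.N2=(suspect,v1) N3.N3=(alive,v0) | N2.N0=(dead,v1) N2.N1=(suspect,v1) N2.N2=(suspect,v1) N2.N3=(alive,v0)
Op 10: gossip N2<->N0 -> N2.N0=(dead,v1) N2.N1=(suspect,v1) N2.N2=(suspect,v1) N2.N3=(alive,v0) | N0.N0=(dead,v1) N0.N1=(suspect,v1) N0.N2=(suspect,v1) N0.N3=(alive,v0)
Op 11: gossip N1<->N2 -> N1.N0=(dead,v1) N1.N1=(suspect,v1) N1.N2=(suspect,v1) N1.N3=(alive,v0) | N2.N0=(dead,v1) N2.N1=(suspect,v1) N2.N2=(suspect,v1) N2.N3=(alive,v0)
Op 12: N1 marks N2=dead -> (dead,v2)

Answer: N0=dead,1 N1=suspect,1 N2=suspect,1 N3=alive,0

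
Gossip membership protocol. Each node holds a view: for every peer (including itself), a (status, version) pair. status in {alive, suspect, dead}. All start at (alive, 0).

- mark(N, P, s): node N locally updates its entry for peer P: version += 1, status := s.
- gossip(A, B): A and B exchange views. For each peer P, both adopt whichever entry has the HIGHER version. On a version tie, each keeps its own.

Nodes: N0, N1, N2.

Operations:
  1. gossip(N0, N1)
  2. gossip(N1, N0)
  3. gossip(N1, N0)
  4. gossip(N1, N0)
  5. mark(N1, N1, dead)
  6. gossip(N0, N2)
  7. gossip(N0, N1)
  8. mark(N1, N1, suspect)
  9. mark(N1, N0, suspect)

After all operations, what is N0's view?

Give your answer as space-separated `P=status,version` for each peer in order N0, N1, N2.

Answer: N0=alive,0 N1=dead,1 N2=alive,0

Derivation:
Op 1: gossip N0<->N1 -> N0.N0=(alive,v0) N0.N1=(alive,v0) N0.N2=(alive,v0) | N1.N0=(alive,v0) N1.N1=(alive,v0) N1.N2=(alive,v0)
Op 2: gossip N1<->N0 -> N1.N0=(alive,v0) N1.N1=(alive,v0) N1.N2=(alive,v0) | N0.N0=(alive,v0) N0.N1=(alive,v0) N0.N2=(alive,v0)
Op 3: gossip N1<->N0 -> N1.N0=(alive,v0) N1.N1=(alive,v0) N1.N2=(alive,v0) | N0.N0=(alive,v0) N0.N1=(alive,v0) N0.N2=(alive,v0)
Op 4: gossip N1<->N0 -> N1.N0=(alive,v0) N1.N1=(alive,v0) N1.N2=(alive,v0) | N0.N0=(alive,v0) N0.N1=(alive,v0) N0.N2=(alive,v0)
Op 5: N1 marks N1=dead -> (dead,v1)
Op 6: gossip N0<->N2 -> N0.N0=(alive,v0) N0.N1=(alive,v0) N0.N2=(alive,v0) | N2.N0=(alive,v0) N2.N1=(alive,v0) N2.N2=(alive,v0)
Op 7: gossip N0<->N1 -> N0.N0=(alive,v0) N0.N1=(dead,v1) N0.N2=(alive,v0) | N1.N0=(alive,v0) N1.N1=(dead,v1) N1.N2=(alive,v0)
Op 8: N1 marks N1=suspect -> (suspect,v2)
Op 9: N1 marks N0=suspect -> (suspect,v1)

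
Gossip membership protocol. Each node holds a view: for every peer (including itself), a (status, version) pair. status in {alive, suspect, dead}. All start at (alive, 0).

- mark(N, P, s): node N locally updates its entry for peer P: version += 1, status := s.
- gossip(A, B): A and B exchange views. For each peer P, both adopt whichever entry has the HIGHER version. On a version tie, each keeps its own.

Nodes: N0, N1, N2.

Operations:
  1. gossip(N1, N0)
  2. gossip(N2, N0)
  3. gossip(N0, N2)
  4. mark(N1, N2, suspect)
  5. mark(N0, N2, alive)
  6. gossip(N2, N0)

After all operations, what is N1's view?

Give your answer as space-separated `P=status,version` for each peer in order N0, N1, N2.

Op 1: gossip N1<->N0 -> N1.N0=(alive,v0) N1.N1=(alive,v0) N1.N2=(alive,v0) | N0.N0=(alive,v0) N0.N1=(alive,v0) N0.N2=(alive,v0)
Op 2: gossip N2<->N0 -> N2.N0=(alive,v0) N2.N1=(alive,v0) N2.N2=(alive,v0) | N0.N0=(alive,v0) N0.N1=(alive,v0) N0.N2=(alive,v0)
Op 3: gossip N0<->N2 -> N0.N0=(alive,v0) N0.N1=(alive,v0) N0.N2=(alive,v0) | N2.N0=(alive,v0) N2.N1=(alive,v0) N2.N2=(alive,v0)
Op 4: N1 marks N2=suspect -> (suspect,v1)
Op 5: N0 marks N2=alive -> (alive,v1)
Op 6: gossip N2<->N0 -> N2.N0=(alive,v0) N2.N1=(alive,v0) N2.N2=(alive,v1) | N0.N0=(alive,v0) N0.N1=(alive,v0) N0.N2=(alive,v1)

Answer: N0=alive,0 N1=alive,0 N2=suspect,1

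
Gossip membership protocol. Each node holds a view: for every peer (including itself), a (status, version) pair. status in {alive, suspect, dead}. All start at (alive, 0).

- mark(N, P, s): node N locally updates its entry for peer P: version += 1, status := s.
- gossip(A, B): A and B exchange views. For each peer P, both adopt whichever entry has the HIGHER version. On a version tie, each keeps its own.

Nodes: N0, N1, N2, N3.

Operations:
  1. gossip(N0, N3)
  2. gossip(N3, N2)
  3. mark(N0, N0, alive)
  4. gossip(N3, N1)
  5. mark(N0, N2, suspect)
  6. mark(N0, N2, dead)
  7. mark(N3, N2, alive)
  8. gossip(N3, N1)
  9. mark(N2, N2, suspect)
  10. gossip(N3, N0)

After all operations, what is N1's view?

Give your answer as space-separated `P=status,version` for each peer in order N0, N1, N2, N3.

Op 1: gossip N0<->N3 -> N0.N0=(alive,v0) N0.N1=(alive,v0) N0.N2=(alive,v0) N0.N3=(alive,v0) | N3.N0=(alive,v0) N3.N1=(alive,v0) N3.N2=(alive,v0) N3.N3=(alive,v0)
Op 2: gossip N3<->N2 -> N3.N0=(alive,v0) N3.N1=(alive,v0) N3.N2=(alive,v0) N3.N3=(alive,v0) | N2.N0=(alive,v0) N2.N1=(alive,v0) N2.N2=(alive,v0) N2.N3=(alive,v0)
Op 3: N0 marks N0=alive -> (alive,v1)
Op 4: gossip N3<->N1 -> N3.N0=(alive,v0) N3.N1=(alive,v0) N3.N2=(alive,v0) N3.N3=(alive,v0) | N1.N0=(alive,v0) N1.N1=(alive,v0) N1.N2=(alive,v0) N1.N3=(alive,v0)
Op 5: N0 marks N2=suspect -> (suspect,v1)
Op 6: N0 marks N2=dead -> (dead,v2)
Op 7: N3 marks N2=alive -> (alive,v1)
Op 8: gossip N3<->N1 -> N3.N0=(alive,v0) N3.N1=(alive,v0) N3.N2=(alive,v1) N3.N3=(alive,v0) | N1.N0=(alive,v0) N1.N1=(alive,v0) N1.N2=(alive,v1) N1.N3=(alive,v0)
Op 9: N2 marks N2=suspect -> (suspect,v1)
Op 10: gossip N3<->N0 -> N3.N0=(alive,v1) N3.N1=(alive,v0) N3.N2=(dead,v2) N3.N3=(alive,v0) | N0.N0=(alive,v1) N0.N1=(alive,v0) N0.N2=(dead,v2) N0.N3=(alive,v0)

Answer: N0=alive,0 N1=alive,0 N2=alive,1 N3=alive,0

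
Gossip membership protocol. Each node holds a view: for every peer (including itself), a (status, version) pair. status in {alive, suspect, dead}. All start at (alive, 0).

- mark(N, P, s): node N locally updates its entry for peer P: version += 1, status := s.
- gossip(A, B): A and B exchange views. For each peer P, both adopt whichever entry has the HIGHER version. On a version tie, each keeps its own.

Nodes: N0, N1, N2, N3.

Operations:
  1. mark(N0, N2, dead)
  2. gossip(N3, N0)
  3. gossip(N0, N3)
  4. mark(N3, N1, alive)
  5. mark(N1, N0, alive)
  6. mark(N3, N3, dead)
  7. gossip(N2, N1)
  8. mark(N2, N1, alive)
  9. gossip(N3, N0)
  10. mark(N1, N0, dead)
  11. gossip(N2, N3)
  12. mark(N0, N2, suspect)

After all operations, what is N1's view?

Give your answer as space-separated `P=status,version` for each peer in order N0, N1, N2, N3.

Answer: N0=dead,2 N1=alive,0 N2=alive,0 N3=alive,0

Derivation:
Op 1: N0 marks N2=dead -> (dead,v1)
Op 2: gossip N3<->N0 -> N3.N0=(alive,v0) N3.N1=(alive,v0) N3.N2=(dead,v1) N3.N3=(alive,v0) | N0.N0=(alive,v0) N0.N1=(alive,v0) N0.N2=(dead,v1) N0.N3=(alive,v0)
Op 3: gossip N0<->N3 -> N0.N0=(alive,v0) N0.N1=(alive,v0) N0.N2=(dead,v1) N0.N3=(alive,v0) | N3.N0=(alive,v0) N3.N1=(alive,v0) N3.N2=(dead,v1) N3.N3=(alive,v0)
Op 4: N3 marks N1=alive -> (alive,v1)
Op 5: N1 marks N0=alive -> (alive,v1)
Op 6: N3 marks N3=dead -> (dead,v1)
Op 7: gossip N2<->N1 -> N2.N0=(alive,v1) N2.N1=(alive,v0) N2.N2=(alive,v0) N2.N3=(alive,v0) | N1.N0=(alive,v1) N1.N1=(alive,v0) N1.N2=(alive,v0) N1.N3=(alive,v0)
Op 8: N2 marks N1=alive -> (alive,v1)
Op 9: gossip N3<->N0 -> N3.N0=(alive,v0) N3.N1=(alive,v1) N3.N2=(dead,v1) N3.N3=(dead,v1) | N0.N0=(alive,v0) N0.N1=(alive,v1) N0.N2=(dead,v1) N0.N3=(dead,v1)
Op 10: N1 marks N0=dead -> (dead,v2)
Op 11: gossip N2<->N3 -> N2.N0=(alive,v1) N2.N1=(alive,v1) N2.N2=(dead,v1) N2.N3=(dead,v1) | N3.N0=(alive,v1) N3.N1=(alive,v1) N3.N2=(dead,v1) N3.N3=(dead,v1)
Op 12: N0 marks N2=suspect -> (suspect,v2)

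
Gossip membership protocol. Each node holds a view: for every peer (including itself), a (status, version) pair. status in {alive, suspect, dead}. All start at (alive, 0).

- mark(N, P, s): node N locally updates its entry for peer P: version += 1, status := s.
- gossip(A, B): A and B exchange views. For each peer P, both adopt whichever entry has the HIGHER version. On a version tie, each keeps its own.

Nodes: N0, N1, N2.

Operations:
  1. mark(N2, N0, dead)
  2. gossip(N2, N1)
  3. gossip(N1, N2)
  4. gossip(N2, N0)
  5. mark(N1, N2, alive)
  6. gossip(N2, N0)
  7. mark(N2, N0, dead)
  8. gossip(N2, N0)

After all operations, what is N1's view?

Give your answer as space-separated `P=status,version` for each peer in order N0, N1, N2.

Answer: N0=dead,1 N1=alive,0 N2=alive,1

Derivation:
Op 1: N2 marks N0=dead -> (dead,v1)
Op 2: gossip N2<->N1 -> N2.N0=(dead,v1) N2.N1=(alive,v0) N2.N2=(alive,v0) | N1.N0=(dead,v1) N1.N1=(alive,v0) N1.N2=(alive,v0)
Op 3: gossip N1<->N2 -> N1.N0=(dead,v1) N1.N1=(alive,v0) N1.N2=(alive,v0) | N2.N0=(dead,v1) N2.N1=(alive,v0) N2.N2=(alive,v0)
Op 4: gossip N2<->N0 -> N2.N0=(dead,v1) N2.N1=(alive,v0) N2.N2=(alive,v0) | N0.N0=(dead,v1) N0.N1=(alive,v0) N0.N2=(alive,v0)
Op 5: N1 marks N2=alive -> (alive,v1)
Op 6: gossip N2<->N0 -> N2.N0=(dead,v1) N2.N1=(alive,v0) N2.N2=(alive,v0) | N0.N0=(dead,v1) N0.N1=(alive,v0) N0.N2=(alive,v0)
Op 7: N2 marks N0=dead -> (dead,v2)
Op 8: gossip N2<->N0 -> N2.N0=(dead,v2) N2.N1=(alive,v0) N2.N2=(alive,v0) | N0.N0=(dead,v2) N0.N1=(alive,v0) N0.N2=(alive,v0)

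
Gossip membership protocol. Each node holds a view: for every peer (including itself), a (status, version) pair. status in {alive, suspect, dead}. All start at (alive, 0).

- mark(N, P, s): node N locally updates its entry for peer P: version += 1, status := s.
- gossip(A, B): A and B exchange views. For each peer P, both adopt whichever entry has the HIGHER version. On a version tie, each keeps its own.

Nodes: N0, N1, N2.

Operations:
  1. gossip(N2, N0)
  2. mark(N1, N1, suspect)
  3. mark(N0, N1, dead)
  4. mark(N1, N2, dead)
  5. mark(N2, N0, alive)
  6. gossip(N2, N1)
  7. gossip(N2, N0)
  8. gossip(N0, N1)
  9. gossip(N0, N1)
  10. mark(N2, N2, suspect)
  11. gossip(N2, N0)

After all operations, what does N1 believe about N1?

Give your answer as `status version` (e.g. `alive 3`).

Op 1: gossip N2<->N0 -> N2.N0=(alive,v0) N2.N1=(alive,v0) N2.N2=(alive,v0) | N0.N0=(alive,v0) N0.N1=(alive,v0) N0.N2=(alive,v0)
Op 2: N1 marks N1=suspect -> (suspect,v1)
Op 3: N0 marks N1=dead -> (dead,v1)
Op 4: N1 marks N2=dead -> (dead,v1)
Op 5: N2 marks N0=alive -> (alive,v1)
Op 6: gossip N2<->N1 -> N2.N0=(alive,v1) N2.N1=(suspect,v1) N2.N2=(dead,v1) | N1.N0=(alive,v1) N1.N1=(suspect,v1) N1.N2=(dead,v1)
Op 7: gossip N2<->N0 -> N2.N0=(alive,v1) N2.N1=(suspect,v1) N2.N2=(dead,v1) | N0.N0=(alive,v1) N0.N1=(dead,v1) N0.N2=(dead,v1)
Op 8: gossip N0<->N1 -> N0.N0=(alive,v1) N0.N1=(dead,v1) N0.N2=(dead,v1) | N1.N0=(alive,v1) N1.N1=(suspect,v1) N1.N2=(dead,v1)
Op 9: gossip N0<->N1 -> N0.N0=(alive,v1) N0.N1=(dead,v1) N0.N2=(dead,v1) | N1.N0=(alive,v1) N1.N1=(suspect,v1) N1.N2=(dead,v1)
Op 10: N2 marks N2=suspect -> (suspect,v2)
Op 11: gossip N2<->N0 -> N2.N0=(alive,v1) N2.N1=(suspect,v1) N2.N2=(suspect,v2) | N0.N0=(alive,v1) N0.N1=(dead,v1) N0.N2=(suspect,v2)

Answer: suspect 1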